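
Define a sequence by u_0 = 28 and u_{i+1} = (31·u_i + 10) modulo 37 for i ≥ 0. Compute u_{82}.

33

Listing terms: u_0 = 28,  u_1 = 27,  u_2 = 33,  u_3 = 34,  u_4 = 28.
Since u_4 = u_0 = 28, the sequence is periodic with period 4.
So u_{82} = u_{0 + ((82-0) mod 4)} = u_2 = 33.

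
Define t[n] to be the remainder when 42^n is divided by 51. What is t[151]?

15

t[0] = 1; t[1] = 42; t[2] = 30; t[3] = 36; t[4] = 33; t[5] = 9; t[6] = 21; t[7] = 15; t[8] = 18; t[9] = 42.
Since t[9] = t[1] = 42, the sequence is eventually periodic: after a pre-period of length 1 it cycles with period 8.
For n ≥ 1, t[n] depends only on (n - 1) mod 8. (151 - 1) mod 8 = 6, so t[151] = t[7] = 15.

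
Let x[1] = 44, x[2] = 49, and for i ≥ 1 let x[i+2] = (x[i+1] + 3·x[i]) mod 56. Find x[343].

Listing terms: x[1] = 44,  x[2] = 49,  x[3] = 13,  x[4] = 48,  x[5] = 31,  x[6] = 7,  x[7] = 44,  x[8] = 9,  x[9] = 29,  x[10] = 0,  x[11] = 31,  x[12] = 31,  x[13] = 12,  x[14] = 49,  x[15] = 29,  x[16] = 8,  x[17] = 39,  x[18] = 7,  x[19] = 12,  x[20] = 33,  x[21] = 13,  x[22] = 0,  x[23] = 39,  x[24] = 39,  x[25] = 44,  x[26] = 49.
Since (x[25], x[26]) = (x[1], x[2]) = (44, 49) (two consecutive terms determine the rest), the sequence is periodic with period 24.
So x[343] = x[1 + ((343-1) mod 24)] = x[7] = 44.

44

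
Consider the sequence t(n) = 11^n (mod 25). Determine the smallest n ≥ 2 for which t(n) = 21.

We have t(1) = 11, t(2) = 21, t(3) = 6, t(4) = 16, t(5) = 1, t(6) = 11.
Since t(6) = t(1) = 11, the sequence is periodic with period 5.
The value 21 first appears (with n ≥ 2) at t(2).

2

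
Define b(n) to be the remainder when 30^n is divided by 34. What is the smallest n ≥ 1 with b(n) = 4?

Listing terms: b(0) = 1; b(1) = 30; b(2) = 16; b(3) = 4; b(4) = 18; b(5) = 30.
Since b(5) = b(1) = 30, the sequence is eventually periodic: after a pre-period of length 1 it cycles with period 4.
The value 4 first appears (with n ≥ 1) at b(3).

3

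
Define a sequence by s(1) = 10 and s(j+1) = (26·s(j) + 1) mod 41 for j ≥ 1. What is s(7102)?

21

Listing terms: s(1) = 10, s(2) = 15, s(3) = 22, s(4) = 40, s(5) = 16, s(6) = 7, s(7) = 19, s(8) = 3, s(9) = 38, s(10) = 5, s(11) = 8, s(12) = 4, s(13) = 23, s(14) = 25, s(15) = 36, s(16) = 35, s(17) = 9, s(18) = 30, s(19) = 2, s(20) = 12, s(21) = 26, s(22) = 21, s(23) = 14, s(24) = 37, s(25) = 20, s(26) = 29, s(27) = 17, s(28) = 33, s(29) = 39, s(30) = 31, s(31) = 28, s(32) = 32, s(33) = 13, s(34) = 11, s(35) = 0, s(36) = 1, s(37) = 27, s(38) = 6, s(39) = 34, s(40) = 24, s(41) = 10.
The sequence repeats with period 40.
(7102 - 1) mod 40 = 21, so s(7102) = s(22) = 21.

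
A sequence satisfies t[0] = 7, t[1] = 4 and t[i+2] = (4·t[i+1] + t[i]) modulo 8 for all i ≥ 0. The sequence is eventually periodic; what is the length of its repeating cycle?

4

Listing terms: t[0] = 7,  t[1] = 4,  t[2] = 7,  t[3] = 0,  t[4] = 7,  t[5] = 4.
The sequence repeats with period 4.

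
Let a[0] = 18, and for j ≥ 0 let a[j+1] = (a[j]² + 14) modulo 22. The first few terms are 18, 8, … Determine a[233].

Computing terms: a[0] = 18; a[1] = 8; a[2] = 12; a[3] = 4; a[4] = 8.
Since a[4] = a[1] = 8, the sequence is eventually periodic: after a pre-period of length 1 it cycles with period 3.
For j ≥ 1, a[j] depends only on (j - 1) mod 3. (233 - 1) mod 3 = 1, so a[233] = a[2] = 12.

12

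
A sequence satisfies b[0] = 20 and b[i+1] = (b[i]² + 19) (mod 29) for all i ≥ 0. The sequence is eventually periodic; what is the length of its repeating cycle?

4

Computing terms: b[0] = 20,  b[1] = 13,  b[2] = 14,  b[3] = 12,  b[4] = 18,  b[5] = 24,  b[6] = 15,  b[7] = 12.
Since b[7] = b[3] = 12, the sequence is eventually periodic: after a pre-period of length 3 it cycles with period 4.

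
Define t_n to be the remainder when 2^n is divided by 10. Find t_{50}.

4

Computing terms: t_0 = 1, t_1 = 2, t_2 = 4, t_3 = 8, t_4 = 6, t_5 = 2.
Since t_5 = t_1 = 2, the sequence is eventually periodic: after a pre-period of length 1 it cycles with period 4.
For n ≥ 1, t_n depends only on (n - 1) mod 4. (50 - 1) mod 4 = 1, so t_{50} = t_2 = 4.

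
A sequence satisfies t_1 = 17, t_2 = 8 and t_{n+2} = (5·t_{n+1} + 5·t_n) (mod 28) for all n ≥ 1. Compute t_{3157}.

25

Listing terms: t_1 = 17, t_2 = 8, t_3 = 13, t_4 = 21, t_5 = 2, t_6 = 3, t_7 = 25, t_8 = 0, t_9 = 13, t_{10} = 9, t_{11} = 26, t_{12} = 7, t_{13} = 25, t_{14} = 20, t_{15} = 1, t_{16} = 21, t_{17} = 26, t_{18} = 11, t_{19} = 17, t_{20} = 0, t_{21} = 1, t_{22} = 5, t_{23} = 2, t_{24} = 7, t_{25} = 17, t_{26} = 8.
The sequence repeats with period 24.
(3157 - 1) mod 24 = 12, so t_{3157} = t_{13} = 25.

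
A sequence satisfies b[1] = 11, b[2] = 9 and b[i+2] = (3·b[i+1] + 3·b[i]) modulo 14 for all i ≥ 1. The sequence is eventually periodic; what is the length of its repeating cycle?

Computing terms: b[1] = 11,  b[2] = 9,  b[3] = 4,  b[4] = 11,  b[5] = 3,  b[6] = 0,  b[7] = 9,  b[8] = 13,  b[9] = 10,  b[10] = 13,  b[11] = 13,  b[12] = 8,  b[13] = 7,  b[14] = 3,  b[15] = 2,  b[16] = 1,  b[17] = 9,  b[18] = 2,  b[19] = 5,  b[20] = 7,  b[21] = 8,  b[22] = 3,  b[23] = 5,  b[24] = 10,  b[25] = 3,  b[26] = 11,  b[27] = 0,  b[28] = 5,  b[29] = 1,  b[30] = 4,  b[31] = 1,  b[32] = 1,  b[33] = 6,  b[34] = 7,  b[35] = 11,  b[36] = 12,  b[37] = 13,  b[38] = 5,  b[39] = 12,  b[40] = 9,  b[41] = 7,  b[42] = 6,  b[43] = 11,  b[44] = 9.
The sequence repeats with period 42.

42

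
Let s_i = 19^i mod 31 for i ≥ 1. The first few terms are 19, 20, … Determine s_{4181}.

10

We have s_1 = 19; s_2 = 20; s_3 = 8; s_4 = 28; s_5 = 5; s_6 = 2; s_7 = 7; s_8 = 9; s_9 = 16; s_{10} = 25; s_{11} = 10; s_{12} = 4; s_{13} = 14; s_{14} = 18; s_{15} = 1; s_{16} = 19.
The sequence repeats with period 15.
(4181 - 1) mod 15 = 10, so s_{4181} = s_{11} = 10.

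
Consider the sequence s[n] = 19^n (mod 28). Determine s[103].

s[0] = 1; s[1] = 19; s[2] = 25; s[3] = 27; s[4] = 9; s[5] = 3; s[6] = 1.
Since s[6] = s[0] = 1, the sequence is periodic with period 6.
So s[103] = s[0 + ((103-0) mod 6)] = s[1] = 19.

19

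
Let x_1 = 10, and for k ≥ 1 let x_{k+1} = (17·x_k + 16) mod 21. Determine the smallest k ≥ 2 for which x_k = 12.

6

Computing terms: x_1 = 10,  x_2 = 18,  x_3 = 7,  x_4 = 9,  x_5 = 1,  x_6 = 12,  x_7 = 10.
Since x_7 = x_1 = 10, the sequence is periodic with period 6.
The value 12 first appears (with k ≥ 2) at x_6.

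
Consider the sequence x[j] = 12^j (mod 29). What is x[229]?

We have x[1] = 12; x[2] = 28; x[3] = 17; x[4] = 1; x[5] = 12.
The sequence repeats with period 4.
(229 - 1) mod 4 = 0, so x[229] = x[1] = 12.

12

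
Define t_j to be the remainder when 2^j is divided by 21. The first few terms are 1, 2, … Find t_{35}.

11

We have t_0 = 1, t_1 = 2, t_2 = 4, t_3 = 8, t_4 = 16, t_5 = 11, t_6 = 1.
The sequence repeats with period 6.
(35 - 0) mod 6 = 5, so t_{35} = t_5 = 11.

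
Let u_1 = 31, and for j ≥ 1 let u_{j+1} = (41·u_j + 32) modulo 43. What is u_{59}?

We have u_1 = 31; u_2 = 13; u_3 = 6; u_4 = 20; u_5 = 35; u_6 = 5; u_7 = 22; u_8 = 31.
Since u_8 = u_1 = 31, the sequence is periodic with period 7.
(59 - 1) mod 7 = 2, so u_{59} = u_3 = 6.

6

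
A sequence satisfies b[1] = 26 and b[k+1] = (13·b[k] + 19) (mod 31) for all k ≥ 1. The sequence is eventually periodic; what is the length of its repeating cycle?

Computing terms: b[1] = 26,  b[2] = 16,  b[3] = 10,  b[4] = 25,  b[5] = 3,  b[6] = 27,  b[7] = 29,  b[8] = 24,  b[9] = 21,  b[10] = 13,  b[11] = 2,  b[12] = 14,  b[13] = 15,  b[14] = 28,  b[15] = 11,  b[16] = 7,  b[17] = 17,  b[18] = 23,  b[19] = 8,  b[20] = 30,  b[21] = 6,  b[22] = 4,  b[23] = 9,  b[24] = 12,  b[25] = 20,  b[26] = 0,  b[27] = 19,  b[28] = 18,  b[29] = 5,  b[30] = 22,  b[31] = 26.
Since b[31] = b[1] = 26, the sequence is periodic with period 30.

30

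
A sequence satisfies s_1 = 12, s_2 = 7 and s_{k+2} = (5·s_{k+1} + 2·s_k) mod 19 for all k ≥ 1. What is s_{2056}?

We have s_1 = 12, s_2 = 7, s_3 = 2, s_4 = 5, s_5 = 10, s_6 = 3, s_7 = 16, s_8 = 10, s_9 = 6, s_{10} = 12, s_{11} = 15, s_{12} = 4, s_{13} = 12, s_{14} = 11, s_{15} = 3, s_{16} = 18, s_{17} = 1, s_{18} = 3, s_{19} = 17, s_{20} = 15, s_{21} = 14, s_{22} = 5, s_{23} = 15, s_{24} = 9, s_{25} = 18, s_{26} = 13, s_{27} = 6, s_{28} = 18, s_{29} = 7, s_{30} = 14, s_{31} = 8, s_{32} = 11, s_{33} = 14, s_{34} = 16, s_{35} = 13, s_{36} = 2, s_{37} = 17, s_{38} = 13, s_{39} = 4, s_{40} = 8, s_{41} = 10, s_{42} = 9, s_{43} = 8, s_{44} = 1, s_{45} = 2, s_{46} = 12, s_{47} = 7.
The sequence repeats with period 45.
So s_{2056} = s_{1 + ((2056-1) mod 45)} = s_{31} = 8.

8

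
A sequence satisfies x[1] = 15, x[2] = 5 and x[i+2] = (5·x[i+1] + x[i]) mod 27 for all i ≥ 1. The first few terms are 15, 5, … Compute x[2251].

13

Computing terms: x[1] = 15; x[2] = 5; x[3] = 13; x[4] = 16; x[5] = 12; x[6] = 22; x[7] = 14; x[8] = 11; x[9] = 15; x[10] = 5.
Since (x[9], x[10]) = (x[1], x[2]) = (15, 5) (two consecutive terms determine the rest), the sequence is periodic with period 8.
(2251 - 1) mod 8 = 2, so x[2251] = x[3] = 13.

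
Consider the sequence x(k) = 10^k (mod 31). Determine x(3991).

Computing terms: x(0) = 1, x(1) = 10, x(2) = 7, x(3) = 8, x(4) = 18, x(5) = 25, x(6) = 2, x(7) = 20, x(8) = 14, x(9) = 16, x(10) = 5, x(11) = 19, x(12) = 4, x(13) = 9, x(14) = 28, x(15) = 1.
The sequence repeats with period 15.
(3991 - 0) mod 15 = 1, so x(3991) = x(1) = 10.

10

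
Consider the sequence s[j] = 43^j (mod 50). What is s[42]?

s[0] = 1, s[1] = 43, s[2] = 49, s[3] = 7, s[4] = 1.
The sequence repeats with period 4.
(42 - 0) mod 4 = 2, so s[42] = s[2] = 49.

49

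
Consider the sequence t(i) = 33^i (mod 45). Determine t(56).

36

t(1) = 33, t(2) = 9, t(3) = 27, t(4) = 36, t(5) = 18, t(6) = 9.
Since t(6) = t(2) = 9, the sequence is eventually periodic: after a pre-period of length 1 it cycles with period 4.
For i ≥ 2, t(i) depends only on (i - 2) mod 4. (56 - 2) mod 4 = 2, so t(56) = t(4) = 36.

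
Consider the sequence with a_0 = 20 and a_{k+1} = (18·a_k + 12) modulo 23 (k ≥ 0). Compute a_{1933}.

We have a_0 = 20,  a_1 = 4,  a_2 = 15,  a_3 = 6,  a_4 = 5,  a_5 = 10,  a_6 = 8,  a_7 = 18,  a_8 = 14,  a_9 = 11,  a_{10} = 3,  a_{11} = 20.
Since a_{11} = a_0 = 20, the sequence is periodic with period 11.
So a_{1933} = a_{0 + ((1933-0) mod 11)} = a_8 = 14.

14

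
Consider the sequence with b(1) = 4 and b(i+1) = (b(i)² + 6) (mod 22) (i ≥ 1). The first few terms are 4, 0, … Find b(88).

6

Computing terms: b(1) = 4; b(2) = 0; b(3) = 6; b(4) = 20; b(5) = 10; b(6) = 18; b(7) = 0.
Since b(7) = b(2) = 0, the sequence is eventually periodic: after a pre-period of length 1 it cycles with period 5.
For i ≥ 2, b(i) depends only on (i - 2) mod 5. (88 - 2) mod 5 = 1, so b(88) = b(3) = 6.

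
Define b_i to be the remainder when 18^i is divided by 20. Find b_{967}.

12

We have b_1 = 18, b_2 = 4, b_3 = 12, b_4 = 16, b_5 = 8, b_6 = 4.
Since b_6 = b_2 = 4, the sequence is eventually periodic: after a pre-period of length 1 it cycles with period 4.
For i ≥ 2, b_i depends only on (i - 2) mod 4. (967 - 2) mod 4 = 1, so b_{967} = b_3 = 12.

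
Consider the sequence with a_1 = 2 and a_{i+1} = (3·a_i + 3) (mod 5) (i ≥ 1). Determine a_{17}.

a_1 = 2; a_2 = 4; a_3 = 0; a_4 = 3; a_5 = 2.
Since a_5 = a_1 = 2, the sequence is periodic with period 4.
So a_{17} = a_{1 + ((17-1) mod 4)} = a_1 = 2.

2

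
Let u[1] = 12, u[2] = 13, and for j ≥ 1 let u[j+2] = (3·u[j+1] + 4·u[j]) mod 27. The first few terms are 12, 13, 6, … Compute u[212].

4

Computing terms: u[1] = 12; u[2] = 13; u[3] = 6; u[4] = 16; u[5] = 18; u[6] = 10; u[7] = 21; u[8] = 22; u[9] = 15; u[10] = 25; u[11] = 0; u[12] = 19; u[13] = 3; u[14] = 4; u[15] = 24; u[16] = 7; u[17] = 9; u[18] = 1; u[19] = 12; u[20] = 13.
Since (u[19], u[20]) = (u[1], u[2]) = (12, 13) (two consecutive terms determine the rest), the sequence is periodic with period 18.
(212 - 1) mod 18 = 13, so u[212] = u[14] = 4.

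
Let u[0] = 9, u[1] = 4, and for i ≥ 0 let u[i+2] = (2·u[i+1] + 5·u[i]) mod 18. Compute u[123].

Listing terms: u[0] = 9; u[1] = 4; u[2] = 17; u[3] = 0; u[4] = 13; u[5] = 8; u[6] = 9; u[7] = 4.
Since (u[6], u[7]) = (u[0], u[1]) = (9, 4) (two consecutive terms determine the rest), the sequence is periodic with period 6.
(123 - 0) mod 6 = 3, so u[123] = u[3] = 0.

0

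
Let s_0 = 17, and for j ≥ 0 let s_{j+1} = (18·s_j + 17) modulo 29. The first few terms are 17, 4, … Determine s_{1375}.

Listing terms: s_0 = 17, s_1 = 4, s_2 = 2, s_3 = 24, s_4 = 14, s_5 = 8, s_6 = 16, s_7 = 15, s_8 = 26, s_9 = 21, s_{10} = 18, s_{11} = 22, s_{12} = 7, s_{13} = 27, s_{14} = 10, s_{15} = 23, s_{16} = 25, s_{17} = 3, s_{18} = 13, s_{19} = 19, s_{20} = 11, s_{21} = 12, s_{22} = 1, s_{23} = 6, s_{24} = 9, s_{25} = 5, s_{26} = 20, s_{27} = 0, s_{28} = 17.
The sequence repeats with period 28.
So s_{1375} = s_{0 + ((1375-0) mod 28)} = s_3 = 24.

24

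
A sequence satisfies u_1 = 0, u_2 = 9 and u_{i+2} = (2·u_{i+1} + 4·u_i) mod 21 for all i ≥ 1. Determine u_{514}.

15

u_1 = 0,  u_2 = 9,  u_3 = 18,  u_4 = 9,  u_5 = 6,  u_6 = 6,  u_7 = 15,  u_8 = 12,  u_9 = 0,  u_{10} = 6,  u_{11} = 12,  u_{12} = 6,  u_{13} = 18,  u_{14} = 18,  u_{15} = 3,  u_{16} = 15,  u_{17} = 0,  u_{18} = 18,  u_{19} = 15,  u_{20} = 18,  u_{21} = 12,  u_{22} = 12,  u_{23} = 9,  u_{24} = 3,  u_{25} = 0,  u_{26} = 12,  u_{27} = 3,  u_{28} = 12,  u_{29} = 15,  u_{30} = 15,  u_{31} = 6,  u_{32} = 9,  u_{33} = 0,  u_{34} = 15,  u_{35} = 9,  u_{36} = 15,  u_{37} = 3,  u_{38} = 3,  u_{39} = 18,  u_{40} = 6,  u_{41} = 0,  u_{42} = 3,  u_{43} = 6,  u_{44} = 3,  u_{45} = 9,  u_{46} = 9,  u_{47} = 12,  u_{48} = 18,  u_{49} = 0,  u_{50} = 9.
Since (u_{49}, u_{50}) = (u_1, u_2) = (0, 9) (two consecutive terms determine the rest), the sequence is periodic with period 48.
So u_{514} = u_{1 + ((514-1) mod 48)} = u_{34} = 15.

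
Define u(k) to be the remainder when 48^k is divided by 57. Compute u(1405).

Listing terms: u(0) = 1,  u(1) = 48,  u(2) = 24,  u(3) = 12,  u(4) = 6,  u(5) = 3,  u(6) = 30,  u(7) = 15,  u(8) = 36,  u(9) = 18,  u(10) = 9,  u(11) = 33,  u(12) = 45,  u(13) = 51,  u(14) = 54,  u(15) = 27,  u(16) = 42,  u(17) = 21,  u(18) = 39,  u(19) = 48.
Since u(19) = u(1) = 48, the sequence is eventually periodic: after a pre-period of length 1 it cycles with period 18.
For k ≥ 1, u(k) depends only on (k - 1) mod 18. (1405 - 1) mod 18 = 0, so u(1405) = u(1) = 48.

48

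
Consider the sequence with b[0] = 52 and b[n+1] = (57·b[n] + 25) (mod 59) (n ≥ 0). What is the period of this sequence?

Computing terms: b[0] = 52,  b[1] = 39,  b[2] = 6,  b[3] = 13,  b[4] = 58,  b[5] = 27,  b[6] = 30,  b[7] = 24,  b[8] = 36,  b[9] = 12,  b[10] = 1,  b[11] = 23,  b[12] = 38,  b[13] = 8,  b[14] = 9,  b[15] = 7,  b[16] = 11,  b[17] = 3,  b[18] = 19,  b[19] = 46,  b[20] = 51,  b[21] = 41,  b[22] = 2,  b[23] = 21,  b[24] = 42,  b[25] = 0,  b[26] = 25,  b[27] = 34,  b[28] = 16,  b[29] = 52.
Since b[29] = b[0] = 52, the sequence is periodic with period 29.

29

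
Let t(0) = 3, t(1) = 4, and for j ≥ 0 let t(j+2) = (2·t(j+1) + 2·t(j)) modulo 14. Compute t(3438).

12

Computing terms: t(0) = 3; t(1) = 4; t(2) = 0; t(3) = 8; t(4) = 2; t(5) = 6; t(6) = 2; t(7) = 2; t(8) = 8; t(9) = 6; t(10) = 0; t(11) = 12; t(12) = 10; t(13) = 2; t(14) = 10; t(15) = 10; t(16) = 12; t(17) = 2; t(18) = 0; t(19) = 4; t(20) = 8; t(21) = 10; t(22) = 8; t(23) = 8; t(24) = 4; t(25) = 10; t(26) = 0; t(27) = 6; t(28) = 12; t(29) = 8; t(30) = 12; t(31) = 12; t(32) = 6; t(33) = 8; t(34) = 0; t(35) = 2; t(36) = 4; t(37) = 12; t(38) = 4; t(39) = 4; t(40) = 2; t(41) = 12; t(42) = 0; t(43) = 10; t(44) = 6; t(45) = 4; t(46) = 6; t(47) = 6; t(48) = 10; t(49) = 4; t(50) = 0.
Since (t(49), t(50)) = (t(1), t(2)) = (4, 0) (two consecutive terms determine the rest), the sequence is eventually periodic: after a pre-period of length 1 it cycles with period 48.
For j ≥ 1, t(j) depends only on (j - 1) mod 48. (3438 - 1) mod 48 = 29, so t(3438) = t(30) = 12.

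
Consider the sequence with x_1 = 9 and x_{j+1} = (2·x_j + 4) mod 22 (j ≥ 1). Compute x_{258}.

Computing terms: x_1 = 9, x_2 = 0, x_3 = 4, x_4 = 12, x_5 = 6, x_6 = 16, x_7 = 14, x_8 = 10, x_9 = 2, x_{10} = 8, x_{11} = 20, x_{12} = 0.
Since x_{12} = x_2 = 0, the sequence is eventually periodic: after a pre-period of length 1 it cycles with period 10.
For j ≥ 2, x_j depends only on (j - 2) mod 10. (258 - 2) mod 10 = 6, so x_{258} = x_8 = 10.

10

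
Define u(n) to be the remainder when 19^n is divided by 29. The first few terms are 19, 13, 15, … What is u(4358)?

5

We have u(1) = 19; u(2) = 13; u(3) = 15; u(4) = 24; u(5) = 21; u(6) = 22; u(7) = 12; u(8) = 25; u(9) = 11; u(10) = 6; u(11) = 27; u(12) = 20; u(13) = 3; u(14) = 28; u(15) = 10; u(16) = 16; u(17) = 14; u(18) = 5; u(19) = 8; u(20) = 7; u(21) = 17; u(22) = 4; u(23) = 18; u(24) = 23; u(25) = 2; u(26) = 9; u(27) = 26; u(28) = 1; u(29) = 19.
The sequence repeats with period 28.
(4358 - 1) mod 28 = 17, so u(4358) = u(18) = 5.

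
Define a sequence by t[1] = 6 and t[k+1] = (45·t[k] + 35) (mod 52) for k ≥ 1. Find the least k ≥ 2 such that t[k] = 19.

4

We have t[1] = 6; t[2] = 45; t[3] = 32; t[4] = 19; t[5] = 6.
Since t[5] = t[1] = 6, the sequence is periodic with period 4.
The value 19 first appears (with k ≥ 2) at t[4].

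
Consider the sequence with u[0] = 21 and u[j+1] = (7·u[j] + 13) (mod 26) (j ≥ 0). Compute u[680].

u[0] = 21, u[1] = 4, u[2] = 15, u[3] = 14, u[4] = 7, u[5] = 10, u[6] = 5, u[7] = 22, u[8] = 11, u[9] = 12, u[10] = 19, u[11] = 16, u[12] = 21.
The sequence repeats with period 12.
(680 - 0) mod 12 = 8, so u[680] = u[8] = 11.

11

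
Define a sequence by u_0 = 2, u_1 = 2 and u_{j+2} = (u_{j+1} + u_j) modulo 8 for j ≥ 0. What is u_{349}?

u_0 = 2; u_1 = 2; u_2 = 4; u_3 = 6; u_4 = 2; u_5 = 0; u_6 = 2; u_7 = 2.
The sequence repeats with period 6.
So u_{349} = u_{0 + ((349-0) mod 6)} = u_1 = 2.

2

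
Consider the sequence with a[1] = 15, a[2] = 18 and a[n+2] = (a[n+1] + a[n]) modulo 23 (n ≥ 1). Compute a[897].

Computing terms: a[1] = 15,  a[2] = 18,  a[3] = 10,  a[4] = 5,  a[5] = 15,  a[6] = 20,  a[7] = 12,  a[8] = 9,  a[9] = 21,  a[10] = 7,  a[11] = 5,  a[12] = 12,  a[13] = 17,  a[14] = 6,  a[15] = 0,  a[16] = 6,  a[17] = 6,  a[18] = 12,  a[19] = 18,  a[20] = 7,  a[21] = 2,  a[22] = 9,  a[23] = 11,  a[24] = 20,  a[25] = 8,  a[26] = 5,  a[27] = 13,  a[28] = 18,  a[29] = 8,  a[30] = 3,  a[31] = 11,  a[32] = 14,  a[33] = 2,  a[34] = 16,  a[35] = 18,  a[36] = 11,  a[37] = 6,  a[38] = 17,  a[39] = 0,  a[40] = 17,  a[41] = 17,  a[42] = 11,  a[43] = 5,  a[44] = 16,  a[45] = 21,  a[46] = 14,  a[47] = 12,  a[48] = 3,  a[49] = 15,  a[50] = 18.
The sequence repeats with period 48.
(897 - 1) mod 48 = 32, so a[897] = a[33] = 2.

2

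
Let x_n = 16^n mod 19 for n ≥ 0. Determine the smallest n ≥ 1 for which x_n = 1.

Listing terms: x_0 = 1, x_1 = 16, x_2 = 9, x_3 = 11, x_4 = 5, x_5 = 4, x_6 = 7, x_7 = 17, x_8 = 6, x_9 = 1.
Since x_9 = x_0 = 1, the sequence is periodic with period 9.
The value 1 next appears (with n ≥ 1) at x_9.

9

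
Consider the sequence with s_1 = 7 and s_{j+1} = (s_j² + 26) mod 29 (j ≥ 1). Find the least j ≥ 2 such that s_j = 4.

8

s_1 = 7; s_2 = 17; s_3 = 25; s_4 = 13; s_5 = 21; s_6 = 3; s_7 = 6; s_8 = 4; s_9 = 13.
Since s_9 = s_4 = 13, the sequence is eventually periodic: after a pre-period of length 3 it cycles with period 5.
The value 4 first appears (with j ≥ 2) at s_8.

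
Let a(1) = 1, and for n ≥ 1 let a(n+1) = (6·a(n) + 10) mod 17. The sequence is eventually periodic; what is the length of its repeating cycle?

a(1) = 1,  a(2) = 16,  a(3) = 4,  a(4) = 0,  a(5) = 10,  a(6) = 2,  a(7) = 5,  a(8) = 6,  a(9) = 12,  a(10) = 14,  a(11) = 9,  a(12) = 13,  a(13) = 3,  a(14) = 11,  a(15) = 8,  a(16) = 7,  a(17) = 1.
Since a(17) = a(1) = 1, the sequence is periodic with period 16.

16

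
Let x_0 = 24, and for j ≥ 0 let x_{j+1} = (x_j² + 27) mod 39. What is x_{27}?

Computing terms: x_0 = 24; x_1 = 18; x_2 = 0; x_3 = 27; x_4 = 15; x_5 = 18.
Since x_5 = x_1 = 18, the sequence is eventually periodic: after a pre-period of length 1 it cycles with period 4.
For j ≥ 1, x_j depends only on (j - 1) mod 4. (27 - 1) mod 4 = 2, so x_{27} = x_3 = 27.

27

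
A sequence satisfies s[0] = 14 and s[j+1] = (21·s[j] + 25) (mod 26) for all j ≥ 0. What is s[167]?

23

Computing terms: s[0] = 14, s[1] = 7, s[2] = 16, s[3] = 23, s[4] = 14.
Since s[4] = s[0] = 14, the sequence is periodic with period 4.
So s[167] = s[0 + ((167-0) mod 4)] = s[3] = 23.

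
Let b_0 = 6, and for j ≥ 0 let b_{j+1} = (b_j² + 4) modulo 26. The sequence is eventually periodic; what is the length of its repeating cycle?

Computing terms: b_0 = 6,  b_1 = 14,  b_2 = 18,  b_3 = 16,  b_4 = 0,  b_5 = 4,  b_6 = 20,  b_7 = 14.
Since b_7 = b_1 = 14, the sequence is eventually periodic: after a pre-period of length 1 it cycles with period 6.

6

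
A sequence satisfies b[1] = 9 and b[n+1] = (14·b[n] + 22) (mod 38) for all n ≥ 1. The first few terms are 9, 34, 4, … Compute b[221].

Computing terms: b[1] = 9,  b[2] = 34,  b[3] = 4,  b[4] = 2,  b[5] = 12,  b[6] = 0,  b[7] = 22,  b[8] = 26,  b[9] = 6,  b[10] = 30,  b[11] = 24,  b[12] = 16,  b[13] = 18,  b[14] = 8,  b[15] = 20,  b[16] = 36,  b[17] = 32,  b[18] = 14,  b[19] = 28,  b[20] = 34.
Since b[20] = b[2] = 34, the sequence is eventually periodic: after a pre-period of length 1 it cycles with period 18.
For n ≥ 2, b[n] depends only on (n - 2) mod 18. (221 - 2) mod 18 = 3, so b[221] = b[5] = 12.

12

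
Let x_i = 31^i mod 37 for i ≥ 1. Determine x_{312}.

Computing terms: x_1 = 31; x_2 = 36; x_3 = 6; x_4 = 1; x_5 = 31.
The sequence repeats with period 4.
So x_{312} = x_{1 + ((312-1) mod 4)} = x_4 = 1.

1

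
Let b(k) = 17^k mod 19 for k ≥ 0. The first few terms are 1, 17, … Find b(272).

We have b(0) = 1, b(1) = 17, b(2) = 4, b(3) = 11, b(4) = 16, b(5) = 6, b(6) = 7, b(7) = 5, b(8) = 9, b(9) = 1.
The sequence repeats with period 9.
(272 - 0) mod 9 = 2, so b(272) = b(2) = 4.

4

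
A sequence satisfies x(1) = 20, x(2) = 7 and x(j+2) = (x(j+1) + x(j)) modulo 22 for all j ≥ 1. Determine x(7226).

We have x(1) = 20, x(2) = 7, x(3) = 5, x(4) = 12, x(5) = 17, x(6) = 7, x(7) = 2, x(8) = 9, x(9) = 11, x(10) = 20, x(11) = 9, x(12) = 7, x(13) = 16, x(14) = 1, x(15) = 17, x(16) = 18, x(17) = 13, x(18) = 9, x(19) = 0, x(20) = 9, x(21) = 9, x(22) = 18, x(23) = 5, x(24) = 1, x(25) = 6, x(26) = 7, x(27) = 13, x(28) = 20, x(29) = 11, x(30) = 9, x(31) = 20, x(32) = 7.
The sequence repeats with period 30.
(7226 - 1) mod 30 = 25, so x(7226) = x(26) = 7.

7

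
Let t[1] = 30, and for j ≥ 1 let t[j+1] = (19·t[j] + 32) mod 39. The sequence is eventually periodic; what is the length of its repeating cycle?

We have t[1] = 30,  t[2] = 17,  t[3] = 4,  t[4] = 30.
The sequence repeats with period 3.

3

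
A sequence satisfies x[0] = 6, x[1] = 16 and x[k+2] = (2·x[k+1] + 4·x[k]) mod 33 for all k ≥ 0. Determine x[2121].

16

Listing terms: x[0] = 6; x[1] = 16; x[2] = 23; x[3] = 11; x[4] = 15; x[5] = 8; x[6] = 10; x[7] = 19; x[8] = 12; x[9] = 1; x[10] = 17; x[11] = 5; x[12] = 12; x[13] = 11; x[14] = 4; x[15] = 19; x[16] = 21; x[17] = 19; x[18] = 23; x[19] = 23; x[20] = 6; x[21] = 5; x[22] = 1; x[23] = 22; x[24] = 15; x[25] = 19; x[26] = 32; x[27] = 8; x[28] = 12; x[29] = 23; x[30] = 28; x[31] = 16; x[32] = 12; x[33] = 22; x[34] = 26; x[35] = 8; x[36] = 21; x[37] = 8; x[38] = 1; x[39] = 1; x[40] = 6; x[41] = 16.
The sequence repeats with period 40.
(2121 - 0) mod 40 = 1, so x[2121] = x[1] = 16.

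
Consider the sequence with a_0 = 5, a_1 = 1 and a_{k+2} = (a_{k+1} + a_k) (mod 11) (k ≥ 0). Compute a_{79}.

7

Listing terms: a_0 = 5,  a_1 = 1,  a_2 = 6,  a_3 = 7,  a_4 = 2,  a_5 = 9,  a_6 = 0,  a_7 = 9,  a_8 = 9,  a_9 = 7,  a_{10} = 5,  a_{11} = 1.
The sequence repeats with period 10.
(79 - 0) mod 10 = 9, so a_{79} = a_9 = 7.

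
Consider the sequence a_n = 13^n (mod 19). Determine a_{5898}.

Listing terms: a_0 = 1,  a_1 = 13,  a_2 = 17,  a_3 = 12,  a_4 = 4,  a_5 = 14,  a_6 = 11,  a_7 = 10,  a_8 = 16,  a_9 = 18,  a_{10} = 6,  a_{11} = 2,  a_{12} = 7,  a_{13} = 15,  a_{14} = 5,  a_{15} = 8,  a_{16} = 9,  a_{17} = 3,  a_{18} = 1.
Since a_{18} = a_0 = 1, the sequence is periodic with period 18.
So a_{5898} = a_{0 + ((5898-0) mod 18)} = a_{12} = 7.

7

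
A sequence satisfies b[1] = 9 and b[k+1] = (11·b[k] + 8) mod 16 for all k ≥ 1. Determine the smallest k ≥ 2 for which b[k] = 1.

Computing terms: b[1] = 9, b[2] = 11, b[3] = 1, b[4] = 3, b[5] = 9.
Since b[5] = b[1] = 9, the sequence is periodic with period 4.
The value 1 first appears (with k ≥ 2) at b[3].

3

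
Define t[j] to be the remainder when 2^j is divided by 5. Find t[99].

We have t[0] = 1; t[1] = 2; t[2] = 4; t[3] = 3; t[4] = 1.
The sequence repeats with period 4.
So t[99] = t[0 + ((99-0) mod 4)] = t[3] = 3.

3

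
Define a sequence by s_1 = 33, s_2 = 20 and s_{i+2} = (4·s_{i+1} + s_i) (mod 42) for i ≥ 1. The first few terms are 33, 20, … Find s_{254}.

Computing terms: s_1 = 33,  s_2 = 20,  s_3 = 29,  s_4 = 10,  s_5 = 27,  s_6 = 34,  s_7 = 37,  s_8 = 14,  s_9 = 9,  s_{10} = 8,  s_{11} = 41,  s_{12} = 4,  s_{13} = 15,  s_{14} = 22,  s_{15} = 19,  s_{16} = 14,  s_{17} = 33,  s_{18} = 20.
Since (s_{17}, s_{18}) = (s_1, s_2) = (33, 20) (two consecutive terms determine the rest), the sequence is periodic with period 16.
So s_{254} = s_{1 + ((254-1) mod 16)} = s_{14} = 22.

22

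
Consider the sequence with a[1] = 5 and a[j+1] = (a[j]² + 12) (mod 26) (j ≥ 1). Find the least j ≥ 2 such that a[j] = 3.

3

a[1] = 5, a[2] = 11, a[3] = 3, a[4] = 21, a[5] = 11.
Since a[5] = a[2] = 11, the sequence is eventually periodic: after a pre-period of length 1 it cycles with period 3.
The value 3 first appears (with j ≥ 2) at a[3].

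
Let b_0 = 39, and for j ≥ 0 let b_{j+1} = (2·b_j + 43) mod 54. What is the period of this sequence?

We have b_0 = 39; b_1 = 13; b_2 = 15; b_3 = 19; b_4 = 27; b_5 = 43; b_6 = 21; b_7 = 31; b_8 = 51; b_9 = 37; b_{10} = 9; b_{11} = 7; b_{12} = 3; b_{13} = 49; b_{14} = 33; b_{15} = 1; b_{16} = 45; b_{17} = 25; b_{18} = 39.
Since b_{18} = b_0 = 39, the sequence is periodic with period 18.

18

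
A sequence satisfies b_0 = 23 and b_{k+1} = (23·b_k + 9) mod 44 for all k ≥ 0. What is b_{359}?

Listing terms: b_0 = 23, b_1 = 10, b_2 = 19, b_3 = 6, b_4 = 15, b_5 = 2, b_6 = 11, b_7 = 42, b_8 = 7, b_9 = 38, b_{10} = 3, b_{11} = 34, b_{12} = 43, b_{13} = 30, b_{14} = 39, b_{15} = 26, b_{16} = 35, b_{17} = 22, b_{18} = 31, b_{19} = 18, b_{20} = 27, b_{21} = 14, b_{22} = 23.
Since b_{22} = b_0 = 23, the sequence is periodic with period 22.
(359 - 0) mod 22 = 7, so b_{359} = b_7 = 42.

42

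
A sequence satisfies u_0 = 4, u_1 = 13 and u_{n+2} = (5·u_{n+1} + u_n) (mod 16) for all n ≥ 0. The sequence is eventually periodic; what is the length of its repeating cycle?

24

We have u_0 = 4; u_1 = 13; u_2 = 5; u_3 = 6; u_4 = 3; u_5 = 5; u_6 = 12; u_7 = 1; u_8 = 1; u_9 = 6; u_{10} = 15; u_{11} = 1; u_{12} = 4; u_{13} = 5; u_{14} = 13; u_{15} = 6; u_{16} = 11; u_{17} = 13; u_{18} = 12; u_{19} = 9; u_{20} = 9; u_{21} = 6; u_{22} = 7; u_{23} = 9; u_{24} = 4; u_{25} = 13.
Since (u_{24}, u_{25}) = (u_0, u_1) = (4, 13) (two consecutive terms determine the rest), the sequence is periodic with period 24.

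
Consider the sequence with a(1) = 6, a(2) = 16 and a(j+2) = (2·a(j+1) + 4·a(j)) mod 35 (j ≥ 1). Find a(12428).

We have a(1) = 6; a(2) = 16; a(3) = 21; a(4) = 1; a(5) = 16; a(6) = 1; a(7) = 31; a(8) = 31; a(9) = 11; a(10) = 6; a(11) = 21; a(12) = 31; a(13) = 6; a(14) = 31; a(15) = 16; a(16) = 16; a(17) = 26; a(18) = 11; a(19) = 21; a(20) = 16; a(21) = 11; a(22) = 16; a(23) = 6; a(24) = 6; a(25) = 1; a(26) = 26; a(27) = 21; a(28) = 6; a(29) = 26; a(30) = 6; a(31) = 11; a(32) = 11; a(33) = 31; a(34) = 1; a(35) = 21; a(36) = 11; a(37) = 1; a(38) = 11; a(39) = 26; a(40) = 26; a(41) = 16; a(42) = 31; a(43) = 21; a(44) = 26; a(45) = 31; a(46) = 26; a(47) = 1; a(48) = 1; a(49) = 6; a(50) = 16.
The sequence repeats with period 48.
So a(12428) = a(1 + ((12428-1) mod 48)) = a(44) = 26.

26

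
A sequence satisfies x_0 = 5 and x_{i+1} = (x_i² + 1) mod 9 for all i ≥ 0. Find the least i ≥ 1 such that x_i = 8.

We have x_0 = 5,  x_1 = 8,  x_2 = 2,  x_3 = 5.
The sequence repeats with period 3.
The value 8 first appears (with i ≥ 1) at x_1.

1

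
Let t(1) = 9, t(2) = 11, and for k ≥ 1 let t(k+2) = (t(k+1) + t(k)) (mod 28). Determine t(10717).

5

Listing terms: t(1) = 9,  t(2) = 11,  t(3) = 20,  t(4) = 3,  t(5) = 23,  t(6) = 26,  t(7) = 21,  t(8) = 19,  t(9) = 12,  t(10) = 3,  t(11) = 15,  t(12) = 18,  t(13) = 5,  t(14) = 23,  t(15) = 0,  t(16) = 23,  t(17) = 23,  t(18) = 18,  t(19) = 13,  t(20) = 3,  t(21) = 16,  t(22) = 19,  t(23) = 7,  t(24) = 26,  t(25) = 5,  t(26) = 3,  t(27) = 8,  t(28) = 11,  t(29) = 19,  t(30) = 2,  t(31) = 21,  t(32) = 23,  t(33) = 16,  t(34) = 11,  t(35) = 27,  t(36) = 10,  t(37) = 9,  t(38) = 19,  t(39) = 0,  t(40) = 19,  t(41) = 19,  t(42) = 10,  t(43) = 1,  t(44) = 11,  t(45) = 12,  t(46) = 23,  t(47) = 7,  t(48) = 2,  t(49) = 9,  t(50) = 11.
The sequence repeats with period 48.
(10717 - 1) mod 48 = 12, so t(10717) = t(13) = 5.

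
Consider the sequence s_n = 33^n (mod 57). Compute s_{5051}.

Computing terms: s_1 = 33, s_2 = 6, s_3 = 27, s_4 = 36, s_5 = 48, s_6 = 45, s_7 = 3, s_8 = 42, s_9 = 18, s_{10} = 24, s_{11} = 51, s_{12} = 30, s_{13} = 21, s_{14} = 9, s_{15} = 12, s_{16} = 54, s_{17} = 15, s_{18} = 39, s_{19} = 33.
The sequence repeats with period 18.
So s_{5051} = s_{1 + ((5051-1) mod 18)} = s_{11} = 51.

51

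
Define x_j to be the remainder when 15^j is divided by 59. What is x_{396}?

x_0 = 1; x_1 = 15; x_2 = 48; x_3 = 12; x_4 = 3; x_5 = 45; x_6 = 26; x_7 = 36; x_8 = 9; x_9 = 17; x_{10} = 19; x_{11} = 49; x_{12} = 27; x_{13} = 51; x_{14} = 57; x_{15} = 29; x_{16} = 22; x_{17} = 35; x_{18} = 53; x_{19} = 28; x_{20} = 7; x_{21} = 46; x_{22} = 41; x_{23} = 25; x_{24} = 21; x_{25} = 20; x_{26} = 5; x_{27} = 16; x_{28} = 4; x_{29} = 1.
The sequence repeats with period 29.
(396 - 0) mod 29 = 19, so x_{396} = x_{19} = 28.

28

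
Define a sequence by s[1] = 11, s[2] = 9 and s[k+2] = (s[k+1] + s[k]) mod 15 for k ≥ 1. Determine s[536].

7

s[1] = 11, s[2] = 9, s[3] = 5, s[4] = 14, s[5] = 4, s[6] = 3, s[7] = 7, s[8] = 10, s[9] = 2, s[10] = 12, s[11] = 14, s[12] = 11, s[13] = 10, s[14] = 6, s[15] = 1, s[16] = 7, s[17] = 8, s[18] = 0, s[19] = 8, s[20] = 8, s[21] = 1, s[22] = 9, s[23] = 10, s[24] = 4, s[25] = 14, s[26] = 3, s[27] = 2, s[28] = 5, s[29] = 7, s[30] = 12, s[31] = 4, s[32] = 1, s[33] = 5, s[34] = 6, s[35] = 11, s[36] = 2, s[37] = 13, s[38] = 0, s[39] = 13, s[40] = 13, s[41] = 11, s[42] = 9.
Since (s[41], s[42]) = (s[1], s[2]) = (11, 9) (two consecutive terms determine the rest), the sequence is periodic with period 40.
(536 - 1) mod 40 = 15, so s[536] = s[16] = 7.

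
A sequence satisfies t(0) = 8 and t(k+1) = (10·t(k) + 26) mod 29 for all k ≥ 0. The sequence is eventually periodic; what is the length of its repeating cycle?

28

Computing terms: t(0) = 8,  t(1) = 19,  t(2) = 13,  t(3) = 11,  t(4) = 20,  t(5) = 23,  t(6) = 24,  t(7) = 5,  t(8) = 18,  t(9) = 3,  t(10) = 27,  t(11) = 6,  t(12) = 28,  t(13) = 16,  t(14) = 12,  t(15) = 1,  t(16) = 7,  t(17) = 9,  t(18) = 0,  t(19) = 26,  t(20) = 25,  t(21) = 15,  t(22) = 2,  t(23) = 17,  t(24) = 22,  t(25) = 14,  t(26) = 21,  t(27) = 4,  t(28) = 8.
Since t(28) = t(0) = 8, the sequence is periodic with period 28.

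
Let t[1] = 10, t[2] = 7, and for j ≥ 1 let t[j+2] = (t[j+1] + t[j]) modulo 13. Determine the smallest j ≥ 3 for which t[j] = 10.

We have t[1] = 10,  t[2] = 7,  t[3] = 4,  t[4] = 11,  t[5] = 2,  t[6] = 0,  t[7] = 2,  t[8] = 2,  t[9] = 4,  t[10] = 6,  t[11] = 10,  t[12] = 3,  t[13] = 0,  t[14] = 3,  t[15] = 3,  t[16] = 6,  t[17] = 9,  t[18] = 2,  t[19] = 11,  t[20] = 0,  t[21] = 11,  t[22] = 11,  t[23] = 9,  t[24] = 7,  t[25] = 3,  t[26] = 10,  t[27] = 0,  t[28] = 10,  t[29] = 10,  t[30] = 7.
The sequence repeats with period 28.
The value 10 first appears (with j ≥ 3) at t[11].

11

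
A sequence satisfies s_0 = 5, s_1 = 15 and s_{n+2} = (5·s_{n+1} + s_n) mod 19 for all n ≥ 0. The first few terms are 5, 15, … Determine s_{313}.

4

We have s_0 = 5, s_1 = 15, s_2 = 4, s_3 = 16, s_4 = 8, s_5 = 18, s_6 = 3, s_7 = 14, s_8 = 16, s_9 = 18, s_{10} = 11, s_{11} = 16, s_{12} = 15, s_{13} = 15, s_{14} = 14, s_{15} = 9, s_{16} = 2, s_{17} = 0, s_{18} = 2, s_{19} = 10, s_{20} = 14, s_{21} = 4, s_{22} = 15, s_{23} = 3, s_{24} = 11, s_{25} = 1, s_{26} = 16, s_{27} = 5, s_{28} = 3, s_{29} = 1, s_{30} = 8, s_{31} = 3, s_{32} = 4, s_{33} = 4, s_{34} = 5, s_{35} = 10, s_{36} = 17, s_{37} = 0, s_{38} = 17, s_{39} = 9, s_{40} = 5, s_{41} = 15.
The sequence repeats with period 40.
(313 - 0) mod 40 = 33, so s_{313} = s_{33} = 4.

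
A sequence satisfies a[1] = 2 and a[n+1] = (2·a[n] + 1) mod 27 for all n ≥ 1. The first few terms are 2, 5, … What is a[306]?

14

Listing terms: a[1] = 2, a[2] = 5, a[3] = 11, a[4] = 23, a[5] = 20, a[6] = 14, a[7] = 2.
Since a[7] = a[1] = 2, the sequence is periodic with period 6.
(306 - 1) mod 6 = 5, so a[306] = a[6] = 14.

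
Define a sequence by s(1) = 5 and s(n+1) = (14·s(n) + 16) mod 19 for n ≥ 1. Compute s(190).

Computing terms: s(1) = 5; s(2) = 10; s(3) = 4; s(4) = 15; s(5) = 17; s(6) = 7; s(7) = 0; s(8) = 16; s(9) = 12; s(10) = 13; s(11) = 8; s(12) = 14; s(13) = 3; s(14) = 1; s(15) = 11; s(16) = 18; s(17) = 2; s(18) = 6; s(19) = 5.
Since s(19) = s(1) = 5, the sequence is periodic with period 18.
So s(190) = s(1 + ((190-1) mod 18)) = s(10) = 13.

13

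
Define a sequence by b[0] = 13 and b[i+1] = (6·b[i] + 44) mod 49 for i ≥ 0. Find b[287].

38

b[0] = 13; b[1] = 24; b[2] = 41; b[3] = 45; b[4] = 20; b[5] = 17; b[6] = 48; b[7] = 38; b[8] = 27; b[9] = 10; b[10] = 6; b[11] = 31; b[12] = 34; b[13] = 3; b[14] = 13.
Since b[14] = b[0] = 13, the sequence is periodic with period 14.
So b[287] = b[0 + ((287-0) mod 14)] = b[7] = 38.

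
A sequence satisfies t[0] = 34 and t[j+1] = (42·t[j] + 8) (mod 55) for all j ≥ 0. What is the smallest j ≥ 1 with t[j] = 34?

Listing terms: t[0] = 34,  t[1] = 6,  t[2] = 40,  t[3] = 38,  t[4] = 9,  t[5] = 1,  t[6] = 50,  t[7] = 18,  t[8] = 49,  t[9] = 31,  t[10] = 45,  t[11] = 28,  t[12] = 29,  t[13] = 16,  t[14] = 20,  t[15] = 23,  t[16] = 39,  t[17] = 51,  t[18] = 5,  t[19] = 53,  t[20] = 34.
The sequence repeats with period 20.
The value 34 next appears (with j ≥ 1) at t[20].

20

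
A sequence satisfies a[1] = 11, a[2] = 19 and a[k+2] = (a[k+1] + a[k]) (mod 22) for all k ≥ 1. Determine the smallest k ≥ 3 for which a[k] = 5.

4

We have a[1] = 11,  a[2] = 19,  a[3] = 8,  a[4] = 5,  a[5] = 13,  a[6] = 18,  a[7] = 9,  a[8] = 5,  a[9] = 14,  a[10] = 19,  a[11] = 11,  a[12] = 8,  a[13] = 19,  a[14] = 5,  a[15] = 2,  a[16] = 7,  a[17] = 9,  a[18] = 16,  a[19] = 3,  a[20] = 19,  a[21] = 0,  a[22] = 19,  a[23] = 19,  a[24] = 16,  a[25] = 13,  a[26] = 7,  a[27] = 20,  a[28] = 5,  a[29] = 3,  a[30] = 8,  a[31] = 11,  a[32] = 19.
Since (a[31], a[32]) = (a[1], a[2]) = (11, 19) (two consecutive terms determine the rest), the sequence is periodic with period 30.
The value 5 first appears (with k ≥ 3) at a[4].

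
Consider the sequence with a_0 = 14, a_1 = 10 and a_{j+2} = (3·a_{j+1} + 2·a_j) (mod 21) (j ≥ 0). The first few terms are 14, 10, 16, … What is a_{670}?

10

Listing terms: a_0 = 14; a_1 = 10; a_2 = 16; a_3 = 5; a_4 = 5; a_5 = 4; a_6 = 1; a_7 = 11; a_8 = 14; a_9 = 1; a_{10} = 10; a_{11} = 11; a_{12} = 11; a_{13} = 13; a_{14} = 19; a_{15} = 20; a_{16} = 14; a_{17} = 19; a_{18} = 1; a_{19} = 20; a_{20} = 20; a_{21} = 16; a_{22} = 4; a_{23} = 2; a_{24} = 14; a_{25} = 4; a_{26} = 19; a_{27} = 2; a_{28} = 2; a_{29} = 10; a_{30} = 13; a_{31} = 17; a_{32} = 14; a_{33} = 13; a_{34} = 4; a_{35} = 17; a_{36} = 17; a_{37} = 1; a_{38} = 16; a_{39} = 8; a_{40} = 14; a_{41} = 16; a_{42} = 13; a_{43} = 8; a_{44} = 8; a_{45} = 19; a_{46} = 10; a_{47} = 5; a_{48} = 14; a_{49} = 10.
The sequence repeats with period 48.
(670 - 0) mod 48 = 46, so a_{670} = a_{46} = 10.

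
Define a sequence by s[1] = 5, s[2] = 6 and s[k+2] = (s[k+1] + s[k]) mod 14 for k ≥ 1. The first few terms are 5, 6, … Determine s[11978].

s[1] = 5, s[2] = 6, s[3] = 11, s[4] = 3, s[5] = 0, s[6] = 3, s[7] = 3, s[8] = 6, s[9] = 9, s[10] = 1, s[11] = 10, s[12] = 11, s[13] = 7, s[14] = 4, s[15] = 11, s[16] = 1, s[17] = 12, s[18] = 13, s[19] = 11, s[20] = 10, s[21] = 7, s[22] = 3, s[23] = 10, s[24] = 13, s[25] = 9, s[26] = 8, s[27] = 3, s[28] = 11, s[29] = 0, s[30] = 11, s[31] = 11, s[32] = 8, s[33] = 5, s[34] = 13, s[35] = 4, s[36] = 3, s[37] = 7, s[38] = 10, s[39] = 3, s[40] = 13, s[41] = 2, s[42] = 1, s[43] = 3, s[44] = 4, s[45] = 7, s[46] = 11, s[47] = 4, s[48] = 1, s[49] = 5, s[50] = 6.
The sequence repeats with period 48.
(11978 - 1) mod 48 = 25, so s[11978] = s[26] = 8.

8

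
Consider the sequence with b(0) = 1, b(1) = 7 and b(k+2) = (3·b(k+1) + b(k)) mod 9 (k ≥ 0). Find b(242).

4

b(0) = 1; b(1) = 7; b(2) = 4; b(3) = 1; b(4) = 7.
Since (b(3), b(4)) = (b(0), b(1)) = (1, 7) (two consecutive terms determine the rest), the sequence is periodic with period 3.
So b(242) = b(0 + ((242-0) mod 3)) = b(2) = 4.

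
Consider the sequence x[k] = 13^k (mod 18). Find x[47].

We have x[0] = 1,  x[1] = 13,  x[2] = 7,  x[3] = 1.
The sequence repeats with period 3.
So x[47] = x[0 + ((47-0) mod 3)] = x[2] = 7.

7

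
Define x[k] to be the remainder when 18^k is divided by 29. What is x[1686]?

9

x[0] = 1, x[1] = 18, x[2] = 5, x[3] = 3, x[4] = 25, x[5] = 15, x[6] = 9, x[7] = 17, x[8] = 16, x[9] = 27, x[10] = 22, x[11] = 19, x[12] = 23, x[13] = 8, x[14] = 28, x[15] = 11, x[16] = 24, x[17] = 26, x[18] = 4, x[19] = 14, x[20] = 20, x[21] = 12, x[22] = 13, x[23] = 2, x[24] = 7, x[25] = 10, x[26] = 6, x[27] = 21, x[28] = 1.
The sequence repeats with period 28.
(1686 - 0) mod 28 = 6, so x[1686] = x[6] = 9.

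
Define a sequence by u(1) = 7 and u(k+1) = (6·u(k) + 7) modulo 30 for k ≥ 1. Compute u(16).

7

Computing terms: u(1) = 7,  u(2) = 19,  u(3) = 1,  u(4) = 13,  u(5) = 25,  u(6) = 7.
Since u(6) = u(1) = 7, the sequence is periodic with period 5.
(16 - 1) mod 5 = 0, so u(16) = u(1) = 7.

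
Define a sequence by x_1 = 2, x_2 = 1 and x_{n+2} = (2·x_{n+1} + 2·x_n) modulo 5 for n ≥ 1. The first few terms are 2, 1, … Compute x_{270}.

x_1 = 2, x_2 = 1, x_3 = 1, x_4 = 4, x_5 = 0, x_6 = 3, x_7 = 1, x_8 = 3, x_9 = 3, x_{10} = 2, x_{11} = 0, x_{12} = 4, x_{13} = 3, x_{14} = 4, x_{15} = 4, x_{16} = 1, x_{17} = 0, x_{18} = 2, x_{19} = 4, x_{20} = 2, x_{21} = 2, x_{22} = 3, x_{23} = 0, x_{24} = 1, x_{25} = 2, x_{26} = 1.
The sequence repeats with period 24.
(270 - 1) mod 24 = 5, so x_{270} = x_6 = 3.

3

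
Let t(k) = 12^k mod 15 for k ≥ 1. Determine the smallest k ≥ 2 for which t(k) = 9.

2

We have t(1) = 12; t(2) = 9; t(3) = 3; t(4) = 6; t(5) = 12.
Since t(5) = t(1) = 12, the sequence is periodic with period 4.
The value 9 first appears (with k ≥ 2) at t(2).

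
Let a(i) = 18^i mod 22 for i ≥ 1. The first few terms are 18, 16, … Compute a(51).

18

Computing terms: a(1) = 18; a(2) = 16; a(3) = 2; a(4) = 14; a(5) = 10; a(6) = 4; a(7) = 6; a(8) = 20; a(9) = 8; a(10) = 12; a(11) = 18.
Since a(11) = a(1) = 18, the sequence is periodic with period 10.
So a(51) = a(1 + ((51-1) mod 10)) = a(1) = 18.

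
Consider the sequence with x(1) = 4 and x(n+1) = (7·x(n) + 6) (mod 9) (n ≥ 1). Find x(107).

Computing terms: x(1) = 4; x(2) = 7; x(3) = 1; x(4) = 4.
Since x(4) = x(1) = 4, the sequence is periodic with period 3.
(107 - 1) mod 3 = 1, so x(107) = x(2) = 7.

7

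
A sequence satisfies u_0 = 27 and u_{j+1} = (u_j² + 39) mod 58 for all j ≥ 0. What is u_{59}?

46

u_0 = 27, u_1 = 14, u_2 = 3, u_3 = 48, u_4 = 23, u_5 = 46, u_6 = 9, u_7 = 4, u_8 = 55, u_9 = 48.
Since u_9 = u_3 = 48, the sequence is eventually periodic: after a pre-period of length 3 it cycles with period 6.
For j ≥ 3, u_j depends only on (j - 3) mod 6. (59 - 3) mod 6 = 2, so u_{59} = u_5 = 46.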